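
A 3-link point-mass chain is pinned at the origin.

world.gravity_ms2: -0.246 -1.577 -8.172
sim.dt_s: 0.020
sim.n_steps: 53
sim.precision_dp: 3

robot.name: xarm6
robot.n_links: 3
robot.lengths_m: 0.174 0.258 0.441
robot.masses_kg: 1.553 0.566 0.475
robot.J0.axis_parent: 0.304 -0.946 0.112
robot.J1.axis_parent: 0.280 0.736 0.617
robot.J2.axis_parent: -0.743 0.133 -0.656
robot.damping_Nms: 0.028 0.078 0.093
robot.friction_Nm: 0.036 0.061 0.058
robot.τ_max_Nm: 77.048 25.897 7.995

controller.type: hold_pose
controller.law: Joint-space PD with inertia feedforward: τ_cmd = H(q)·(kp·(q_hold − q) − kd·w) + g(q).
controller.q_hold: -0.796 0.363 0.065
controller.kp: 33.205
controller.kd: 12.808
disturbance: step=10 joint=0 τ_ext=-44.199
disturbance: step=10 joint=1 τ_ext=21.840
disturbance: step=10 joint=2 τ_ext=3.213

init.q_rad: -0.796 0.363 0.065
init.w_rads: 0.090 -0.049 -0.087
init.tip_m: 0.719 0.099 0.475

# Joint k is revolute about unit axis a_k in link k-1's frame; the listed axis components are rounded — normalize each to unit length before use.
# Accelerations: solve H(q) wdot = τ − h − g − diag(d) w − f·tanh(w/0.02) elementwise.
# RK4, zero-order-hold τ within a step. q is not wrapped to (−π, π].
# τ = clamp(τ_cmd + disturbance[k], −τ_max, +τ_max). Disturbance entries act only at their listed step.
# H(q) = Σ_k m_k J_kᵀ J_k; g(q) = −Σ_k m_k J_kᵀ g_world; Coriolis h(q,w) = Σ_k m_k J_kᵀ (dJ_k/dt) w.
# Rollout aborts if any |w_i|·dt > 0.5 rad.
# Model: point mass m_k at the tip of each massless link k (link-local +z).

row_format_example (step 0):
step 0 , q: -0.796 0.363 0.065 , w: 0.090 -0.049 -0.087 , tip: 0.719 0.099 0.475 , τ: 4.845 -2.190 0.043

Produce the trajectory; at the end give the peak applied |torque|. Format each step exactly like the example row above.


step 1 , q: -0.794 0.363 0.064 , w: 0.085 -0.003 -0.025 , tip: 0.718 0.099 0.477 , τ: 5.003 -2.272 0.011
step 2 , q: -0.793 0.363 0.064 , w: 0.057 -0.009 -0.014 , tip: 0.717 0.098 0.478 , τ: 5.129 -2.329 -0.006
step 3 , q: -0.792 0.363 0.064 , w: 0.036 -0.012 -0.010 , tip: 0.717 0.098 0.479 , τ: 5.231 -2.378 -0.017
step 4 , q: -0.791 0.363 0.064 , w: 0.021 -0.013 -0.008 , tip: 0.716 0.098 0.479 , τ: 5.313 -2.417 -0.025
step 5 , q: -0.790 0.363 0.064 , w: 0.010 -0.011 -0.006 , tip: 0.716 0.098 0.479 , τ: 5.376 -2.449 -0.030
step 6 , q: -0.790 0.363 0.064 , w: 0.003 -0.008 -0.004 , tip: 0.716 0.098 0.480 , τ: 5.424 -2.474 -0.034
step 7 , q: -0.790 0.363 0.064 , w: -0.002 -0.006 -0.003 , tip: 0.716 0.098 0.480 , τ: 5.461 -2.493 -0.037
step 8 , q: -0.790 0.363 0.064 , w: -0.006 -0.005 -0.003 , tip: 0.716 0.098 0.480 , τ: 5.489 -2.508 -0.038
step 9 , q: -0.790 0.363 0.064 , w: -0.008 -0.004 -0.003 , tip: 0.716 0.098 0.480 , τ: 5.510 -2.518 -0.040
step 10 , q: -0.790 0.363 0.064 , w: -0.010 -0.003 -0.003 , tip: 0.716 0.098 0.479 , τ: -38.673 19.313 3.172
step 11 , q: -0.808 0.363 0.065 , w: -1.827 -0.015 0.002 , tip: 0.725 0.099 0.466 , τ: 17.240 -8.288 -0.900
step 12 , q: -0.840 0.363 0.065 , w: -1.358 -0.028 0.010 , tip: 0.739 0.101 0.444 , τ: 14.941 -7.105 -0.747
step 13 , q: -0.863 0.363 0.065 , w: -0.980 -0.021 0.010 , tip: 0.748 0.103 0.427 , τ: 13.086 -6.164 -0.613
step 14 , q: -0.880 0.363 0.066 , w: -0.682 -0.011 0.008 , tip: 0.755 0.104 0.414 , τ: 11.589 -5.412 -0.501
step 15 , q: -0.891 0.363 0.066 , w: -0.448 -0.003 0.005 , tip: 0.760 0.104 0.406 , τ: 10.384 -4.809 -0.410
step 16 , q: -0.898 0.363 0.066 , w: -0.269 -0.001 0.000 , tip: 0.762 0.104 0.401 , τ: 9.414 -4.325 -0.336
step 17 , q: -0.902 0.363 0.066 , w: -0.129 0.003 -0.000 , tip: 0.764 0.105 0.398 , τ: 8.635 -3.938 -0.278
step 18 , q: -0.903 0.363 0.066 , w: -0.026 -0.001 -0.005 , tip: 0.764 0.105 0.396 , τ: 8.010 -3.628 -0.231
step 19 , q: -0.903 0.363 0.066 , w: 0.048 -0.007 -0.007 , tip: 0.764 0.105 0.397 , τ: 7.519 -3.384 -0.196
step 20 , q: -0.901 0.363 0.066 , w: 0.101 -0.013 -0.010 , tip: 0.764 0.104 0.398 , τ: 7.133 -3.192 -0.168
step 21 , q: -0.899 0.363 0.066 , w: 0.142 -0.015 -0.009 , tip: 0.763 0.104 0.400 , τ: 6.823 -3.041 -0.147
step 22 , q: -0.896 0.363 0.066 , w: 0.170 -0.015 -0.009 , tip: 0.761 0.104 0.402 , τ: 6.576 -2.922 -0.129
step 23 , q: -0.892 0.363 0.066 , w: 0.190 -0.015 -0.009 , tip: 0.760 0.104 0.405 , τ: 6.378 -2.828 -0.115
step 24 , q: -0.888 0.363 0.066 , w: 0.201 -0.015 -0.009 , tip: 0.758 0.104 0.408 , τ: 6.219 -2.754 -0.103
step 25 , q: -0.884 0.363 0.066 , w: 0.207 -0.015 -0.009 , tip: 0.757 0.104 0.411 , τ: 6.093 -2.696 -0.094
step 26 , q: -0.879 0.363 0.066 , w: 0.209 -0.015 -0.009 , tip: 0.755 0.104 0.414 , τ: 5.993 -2.650 -0.086
step 27 , q: -0.875 0.363 0.066 , w: 0.208 -0.015 -0.009 , tip: 0.753 0.104 0.418 , τ: 5.913 -2.615 -0.081
step 28 , q: -0.871 0.363 0.066 , w: 0.204 -0.015 -0.009 , tip: 0.751 0.103 0.421 , τ: 5.849 -2.589 -0.076
step 29 , q: -0.867 0.363 0.066 , w: 0.198 -0.015 -0.009 , tip: 0.750 0.103 0.424 , τ: 5.799 -2.568 -0.072
step 30 , q: -0.863 0.362 0.066 , w: 0.191 -0.015 -0.009 , tip: 0.748 0.103 0.427 , τ: 5.759 -2.553 -0.069
step 31 , q: -0.859 0.362 0.066 , w: 0.183 -0.015 -0.009 , tip: 0.746 0.103 0.430 , τ: 5.728 -2.541 -0.067
step 32 , q: -0.855 0.362 0.066 , w: 0.174 -0.015 -0.009 , tip: 0.745 0.103 0.433 , τ: 5.704 -2.533 -0.065
step 33 , q: -0.852 0.362 0.066 , w: 0.166 -0.015 -0.009 , tip: 0.743 0.103 0.435 , τ: 5.685 -2.527 -0.063
step 34 , q: -0.848 0.362 0.066 , w: 0.157 -0.014 -0.009 , tip: 0.742 0.102 0.438 , τ: 5.670 -2.524 -0.062
step 35 , q: -0.845 0.362 0.066 , w: 0.148 -0.014 -0.009 , tip: 0.741 0.102 0.440 , τ: 5.659 -2.521 -0.061
step 36 , q: -0.842 0.362 0.066 , w: 0.139 -0.014 -0.009 , tip: 0.739 0.102 0.442 , τ: 5.650 -2.520 -0.060
step 37 , q: -0.839 0.362 0.066 , w: 0.131 -0.014 -0.009 , tip: 0.738 0.102 0.444 , τ: 5.644 -2.520 -0.060
step 38 , q: -0.837 0.362 0.066 , w: 0.122 -0.014 -0.009 , tip: 0.737 0.102 0.446 , τ: 5.639 -2.521 -0.059
step 39 , q: -0.834 0.362 0.066 , w: 0.115 -0.014 -0.009 , tip: 0.736 0.102 0.448 , τ: 5.635 -2.522 -0.059
step 40 , q: -0.832 0.362 0.066 , w: 0.107 -0.014 -0.009 , tip: 0.735 0.102 0.450 , τ: 5.633 -2.523 -0.059
step 41 , q: -0.830 0.362 0.066 , w: 0.100 -0.014 -0.009 , tip: 0.734 0.102 0.452 , τ: 5.631 -2.524 -0.059
step 42 , q: -0.828 0.362 0.066 , w: 0.093 -0.014 -0.009 , tip: 0.733 0.101 0.453 , τ: 5.630 -2.526 -0.059
step 43 , q: -0.826 0.362 0.066 , w: 0.087 -0.014 -0.009 , tip: 0.732 0.101 0.454 , τ: 5.630 -2.528 -0.059
step 44 , q: -0.824 0.362 0.066 , w: 0.080 -0.014 -0.009 , tip: 0.731 0.101 0.456 , τ: 5.630 -2.530 -0.059
step 45 , q: -0.822 0.361 0.066 , w: 0.075 -0.014 -0.009 , tip: 0.730 0.101 0.457 , τ: 5.630 -2.532 -0.059
step 46 , q: -0.821 0.361 0.066 , w: 0.069 -0.014 -0.009 , tip: 0.730 0.101 0.458 , τ: 5.630 -2.533 -0.059
step 47 , q: -0.819 0.361 0.066 , w: 0.064 -0.014 -0.009 , tip: 0.729 0.101 0.459 , τ: 5.631 -2.535 -0.059
step 48 , q: -0.818 0.361 0.066 , w: 0.060 -0.013 -0.009 , tip: 0.728 0.101 0.460 , τ: 5.632 -2.537 -0.059
step 49 , q: -0.817 0.361 0.066 , w: 0.055 -0.013 -0.009 , tip: 0.728 0.101 0.461 , τ: 5.632 -2.539 -0.059
step 50 , q: -0.815 0.361 0.066 , w: 0.051 -0.013 -0.009 , tip: 0.727 0.101 0.462 , τ: 5.633 -2.540 -0.059
step 51 , q: -0.814 0.361 0.066 , w: 0.047 -0.013 -0.009 , tip: 0.727 0.101 0.463 , τ: 5.634 -2.542 -0.059
step 52 , q: -0.813 0.361 0.066 , w: 0.044 -0.013 -0.009 , tip: 0.726 0.101 0.464 , τ: 5.634 -2.543 -0.059
step 53 , q: -0.812 0.361 0.066 , w: 0.040 -0.013 -0.009 , tip: 0.726 0.101 0.464
max |τ| (N·m): 38.673


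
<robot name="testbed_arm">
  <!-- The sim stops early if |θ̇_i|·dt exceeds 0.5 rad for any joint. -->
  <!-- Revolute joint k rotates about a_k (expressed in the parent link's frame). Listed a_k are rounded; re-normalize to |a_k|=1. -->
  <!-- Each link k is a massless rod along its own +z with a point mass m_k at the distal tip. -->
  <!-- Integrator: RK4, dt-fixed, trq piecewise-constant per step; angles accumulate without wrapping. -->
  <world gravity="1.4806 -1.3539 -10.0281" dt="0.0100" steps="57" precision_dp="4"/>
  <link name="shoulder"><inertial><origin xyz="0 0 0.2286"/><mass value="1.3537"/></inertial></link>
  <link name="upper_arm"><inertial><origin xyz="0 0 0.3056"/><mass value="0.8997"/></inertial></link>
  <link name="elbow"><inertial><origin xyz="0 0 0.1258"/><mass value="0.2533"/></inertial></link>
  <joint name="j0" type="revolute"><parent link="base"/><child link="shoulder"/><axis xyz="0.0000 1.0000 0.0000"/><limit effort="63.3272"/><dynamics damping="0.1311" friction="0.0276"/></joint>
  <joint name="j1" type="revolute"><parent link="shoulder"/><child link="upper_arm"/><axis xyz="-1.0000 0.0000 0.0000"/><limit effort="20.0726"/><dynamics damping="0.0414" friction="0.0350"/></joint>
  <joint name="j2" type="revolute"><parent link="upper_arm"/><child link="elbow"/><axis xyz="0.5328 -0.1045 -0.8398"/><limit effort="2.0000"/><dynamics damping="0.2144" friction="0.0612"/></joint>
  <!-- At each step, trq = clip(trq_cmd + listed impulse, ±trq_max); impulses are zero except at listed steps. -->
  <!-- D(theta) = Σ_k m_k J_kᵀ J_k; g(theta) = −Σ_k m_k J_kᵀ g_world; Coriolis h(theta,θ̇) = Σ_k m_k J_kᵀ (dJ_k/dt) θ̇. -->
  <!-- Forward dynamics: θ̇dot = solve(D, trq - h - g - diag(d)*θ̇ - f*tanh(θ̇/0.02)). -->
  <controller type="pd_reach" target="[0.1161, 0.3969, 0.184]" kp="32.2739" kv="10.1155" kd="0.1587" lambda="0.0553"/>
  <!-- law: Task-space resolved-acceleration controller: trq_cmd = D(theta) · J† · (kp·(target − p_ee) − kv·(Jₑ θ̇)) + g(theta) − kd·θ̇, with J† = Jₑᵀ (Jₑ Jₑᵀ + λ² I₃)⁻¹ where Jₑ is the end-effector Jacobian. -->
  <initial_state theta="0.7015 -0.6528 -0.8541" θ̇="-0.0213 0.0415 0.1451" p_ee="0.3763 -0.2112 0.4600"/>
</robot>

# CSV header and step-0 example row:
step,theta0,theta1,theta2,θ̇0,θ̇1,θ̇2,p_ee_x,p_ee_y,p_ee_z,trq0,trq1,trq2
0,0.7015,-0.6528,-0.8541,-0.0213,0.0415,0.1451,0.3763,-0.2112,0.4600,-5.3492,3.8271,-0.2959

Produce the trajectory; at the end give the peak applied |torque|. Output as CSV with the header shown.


step,theta0,theta1,theta2,θ̇0,θ̇1,θ̇2,p_ee_x,p_ee_y,p_ee_z,trq0,trq1,trq2
1,0.7016,-0.6521,-0.8624,0.0090,0.2209,0.7827,0.3763,-0.2104,0.4603,-5.5574,3.6699,-0.3947
2,0.7021,-0.6501,-0.8742,0.0407,0.3788,1.1048,0.3765,-0.2090,0.4607,-5.7081,3.4953,-0.4414
3,0.7031,-0.6468,-0.8877,0.0727,0.5184,1.2465,0.3771,-0.2070,0.4613,-5.8279,3.3200,-0.4587
4,0.7043,-0.6423,-0.9020,0.1039,0.6417,1.2860,0.3780,-0.2045,0.4619,-5.9297,3.1537,-0.4598
5,0.7059,-0.6366,-0.9164,0.1332,0.7511,1.2735,0.3791,-0.2016,0.4626,-6.0209,3.0004,-0.4530
6,0.7077,-0.6298,-0.9306,0.1603,0.8485,1.2352,0.3805,-0.1983,0.4634,-6.1052,2.8617,-0.4425
7,0.7098,-0.6221,-0.9446,0.1851,0.9355,1.1861,0.3821,-0.1946,0.4641,-6.1852,2.7372,-0.4307
8,0.7122,-0.6135,-0.9582,0.2075,1.0135,1.1347,0.3839,-0.1906,0.4648,-6.2623,2.6258,-0.4190
9,0.7147,-0.6041,-0.9715,0.2277,1.0839,1.0849,0.3859,-0.1863,0.4656,-6.3374,2.5261,-0.4080
10,0.7174,-0.5940,-0.9845,0.2459,1.1479,1.0386,0.3880,-0.1818,0.4662,-6.4110,2.4365,-0.3979
11,0.7203,-0.5832,-0.9972,0.2621,1.2064,0.9963,0.3902,-0.1770,0.4669,-6.4835,2.3555,-0.3887
12,0.7234,-0.5718,-1.0096,0.2767,1.2602,0.9578,0.3926,-0.1720,0.4675,-6.5549,2.2818,-0.3804
13,0.7265,-0.5599,-1.0217,0.2896,1.3101,0.9229,0.3950,-0.1668,0.4681,-6.6254,2.2141,-0.3728
14,0.7298,-0.5474,-1.0335,0.3011,1.3567,0.8911,0.3975,-0.1614,0.4686,-6.6949,2.1515,-0.3658
15,0.7332,-0.5345,-1.0452,0.3112,1.4004,0.8621,0.4001,-0.1557,0.4691,-6.7635,2.0931,-0.3594
16,0.7367,-0.5211,-1.0566,0.3202,1.4416,0.8355,0.4027,-0.1499,0.4695,-6.8313,2.0382,-0.3535
17,0.7403,-0.5073,-1.0678,0.3280,1.4808,0.8111,0.4053,-0.1439,0.4698,-6.8982,1.9860,-0.3480
18,0.7439,-0.4931,-1.0788,0.3347,1.5182,0.7886,0.4079,-0.1378,0.4700,-6.9642,1.9361,-0.3428
19,0.7476,-0.4785,-1.0897,0.3405,1.5541,0.7678,0.4106,-0.1314,0.4702,-7.0293,1.8879,-0.3379
20,0.7513,-0.4635,-1.1003,0.3454,1.5887,0.7486,0.4132,-0.1250,0.4703,-7.0936,1.8412,-0.3333
21,0.7551,-0.4481,-1.1108,0.3495,1.6222,0.7308,0.4159,-0.1183,0.4703,-7.1570,1.7954,-0.3289
22,0.7589,-0.4324,-1.1211,0.3528,1.6547,0.7142,0.4185,-0.1115,0.4703,-7.2194,1.7503,-0.3247
23,0.7628,-0.4164,-1.1313,0.3554,1.6863,0.6988,0.4210,-0.1046,0.4701,-7.2809,1.7057,-0.3206
24,0.7666,-0.4000,-1.1413,0.3574,1.7171,0.6844,0.4235,-0.0975,0.4699,-7.3415,1.6614,-0.3167
25,0.7705,-0.3833,-1.1512,0.3587,1.7472,0.6711,0.4260,-0.0903,0.4696,-7.4010,1.6171,-0.3129
26,0.7744,-0.3663,-1.1609,0.3595,1.7767,0.6586,0.4284,-0.0829,0.4691,-7.4595,1.5727,-0.3093
27,0.7783,-0.3490,-1.1705,0.3597,1.8055,0.6469,0.4308,-0.0754,0.4686,-7.5169,1.5280,-0.3057
28,0.7821,-0.3313,-1.1799,0.3594,1.8337,0.6361,0.4330,-0.0678,0.4680,-7.5731,1.4830,-0.3022
29,0.7860,-0.3134,-1.1892,0.3587,1.8614,0.6259,0.4352,-0.0601,0.4673,-7.6282,1.4375,-0.2988
30,0.7899,-0.2952,-1.1984,0.3575,1.8886,0.6164,0.4373,-0.0522,0.4665,-7.6819,1.3914,-0.2955
31,0.7937,-0.2767,-1.2074,0.3559,1.9151,0.6075,0.4392,-0.0442,0.4656,-7.7344,1.3447,-0.2922
32,0.7975,-0.2580,-1.2163,0.3539,1.9411,0.5991,0.4411,-0.0361,0.4646,-7.7855,1.2973,-0.2889
33,0.8013,-0.2389,-1.2251,0.3515,1.9665,0.5913,0.4428,-0.0279,0.4635,-7.8352,1.2492,-0.2858
34,0.8051,-0.2196,-1.2337,0.3488,1.9912,0.5840,0.4444,-0.0196,0.4623,-7.8833,1.2003,-0.2826
35,0.8088,-0.2001,-1.2422,0.3458,2.0154,0.5772,0.4459,-0.0112,0.4610,-7.9298,1.1505,-0.2795
36,0.8125,-0.1803,-1.2506,0.3424,2.0388,0.5707,0.4473,-0.0028,0.4596,-7.9746,1.1000,-0.2764
37,0.8162,-0.1602,-1.2589,0.3388,2.0615,0.5647,0.4485,0.0058,0.4580,-8.0176,1.0486,-0.2734
38,0.8198,-0.1399,-1.2670,0.3348,2.0835,0.5591,0.4495,0.0144,0.4564,-8.0588,0.9964,-0.2704
39,0.8234,-0.1194,-1.2750,0.3306,2.1047,0.5537,0.4504,0.0231,0.4546,-8.0981,0.9433,-0.2674
40,0.8270,-0.0987,-1.2829,0.3262,2.1251,0.5487,0.4512,0.0319,0.4528,-8.1353,0.8893,-0.2644
41,0.8304,-0.0778,-1.2907,0.3215,2.1446,0.5440,0.4517,0.0407,0.4508,-8.1705,0.8346,-0.2615
42,0.8339,-0.0566,-1.2984,0.3165,2.1632,0.5396,0.4521,0.0496,0.4487,-8.2034,0.7790,-0.2586
43,0.8373,-0.0353,-1.3059,0.3114,2.1808,0.5354,0.4523,0.0585,0.4465,-8.2341,0.7227,-0.2557
44,0.8406,-0.0138,-1.3133,0.3060,2.1974,0.5314,0.4524,0.0675,0.4442,-8.2625,0.6656,-0.2528
45,0.8439,0.0079,-1.3206,0.3003,2.2130,0.5277,0.4522,0.0764,0.4418,-8.2884,0.6078,-0.2500
46,0.8471,0.0297,-1.3278,0.2945,2.2274,0.5241,0.4519,0.0854,0.4393,-8.3118,0.5494,-0.2471
47,0.8502,0.0517,-1.3349,0.2885,2.2408,0.5207,0.4513,0.0944,0.4367,-8.3327,0.4903,-0.2443
48,0.8533,0.0738,-1.3418,0.2823,2.2529,0.5174,0.4506,0.1033,0.4339,-8.3509,0.4306,-0.2415
49,0.8564,0.0961,-1.3487,0.2759,2.2638,0.5143,0.4496,0.1122,0.4311,-8.3664,0.3705,-0.2387
50,0.8593,0.1184,-1.3554,0.2693,2.2734,0.5113,0.4485,0.1212,0.4281,-8.3791,0.3099,-0.2360
51,0.8622,0.1409,-1.3620,0.2625,2.2817,0.5084,0.4472,0.1300,0.4251,-8.3891,0.2489,-0.2332
52,0.8650,0.1634,-1.3685,0.2555,2.2887,0.5056,0.4457,0.1388,0.4220,-8.3962,0.1876,-0.2305
53,0.8678,0.1860,-1.3749,0.2484,2.2943,0.5028,0.4439,0.1476,0.4187,-8.4004,0.1260,-0.2278
54,0.8704,0.2087,-1.3811,0.2411,2.2985,0.5001,0.4420,0.1563,0.4154,-8.4017,0.0642,-0.2252
55,0.8730,0.2314,-1.3873,0.2336,2.3013,0.4974,0.4399,0.1649,0.4120,-8.4000,0.0024,-0.2225
56,0.8756,0.2541,-1.3933,0.2259,2.3026,0.4948,0.4376,0.1734,0.4085,-8.3954,-0.0595,-0.2199
57,0.8780,0.2769,-1.3993,0.2181,2.3024,0.4922,0.4351,0.1818,0.4050,,,
# max |trq| (N·m): 8.4017


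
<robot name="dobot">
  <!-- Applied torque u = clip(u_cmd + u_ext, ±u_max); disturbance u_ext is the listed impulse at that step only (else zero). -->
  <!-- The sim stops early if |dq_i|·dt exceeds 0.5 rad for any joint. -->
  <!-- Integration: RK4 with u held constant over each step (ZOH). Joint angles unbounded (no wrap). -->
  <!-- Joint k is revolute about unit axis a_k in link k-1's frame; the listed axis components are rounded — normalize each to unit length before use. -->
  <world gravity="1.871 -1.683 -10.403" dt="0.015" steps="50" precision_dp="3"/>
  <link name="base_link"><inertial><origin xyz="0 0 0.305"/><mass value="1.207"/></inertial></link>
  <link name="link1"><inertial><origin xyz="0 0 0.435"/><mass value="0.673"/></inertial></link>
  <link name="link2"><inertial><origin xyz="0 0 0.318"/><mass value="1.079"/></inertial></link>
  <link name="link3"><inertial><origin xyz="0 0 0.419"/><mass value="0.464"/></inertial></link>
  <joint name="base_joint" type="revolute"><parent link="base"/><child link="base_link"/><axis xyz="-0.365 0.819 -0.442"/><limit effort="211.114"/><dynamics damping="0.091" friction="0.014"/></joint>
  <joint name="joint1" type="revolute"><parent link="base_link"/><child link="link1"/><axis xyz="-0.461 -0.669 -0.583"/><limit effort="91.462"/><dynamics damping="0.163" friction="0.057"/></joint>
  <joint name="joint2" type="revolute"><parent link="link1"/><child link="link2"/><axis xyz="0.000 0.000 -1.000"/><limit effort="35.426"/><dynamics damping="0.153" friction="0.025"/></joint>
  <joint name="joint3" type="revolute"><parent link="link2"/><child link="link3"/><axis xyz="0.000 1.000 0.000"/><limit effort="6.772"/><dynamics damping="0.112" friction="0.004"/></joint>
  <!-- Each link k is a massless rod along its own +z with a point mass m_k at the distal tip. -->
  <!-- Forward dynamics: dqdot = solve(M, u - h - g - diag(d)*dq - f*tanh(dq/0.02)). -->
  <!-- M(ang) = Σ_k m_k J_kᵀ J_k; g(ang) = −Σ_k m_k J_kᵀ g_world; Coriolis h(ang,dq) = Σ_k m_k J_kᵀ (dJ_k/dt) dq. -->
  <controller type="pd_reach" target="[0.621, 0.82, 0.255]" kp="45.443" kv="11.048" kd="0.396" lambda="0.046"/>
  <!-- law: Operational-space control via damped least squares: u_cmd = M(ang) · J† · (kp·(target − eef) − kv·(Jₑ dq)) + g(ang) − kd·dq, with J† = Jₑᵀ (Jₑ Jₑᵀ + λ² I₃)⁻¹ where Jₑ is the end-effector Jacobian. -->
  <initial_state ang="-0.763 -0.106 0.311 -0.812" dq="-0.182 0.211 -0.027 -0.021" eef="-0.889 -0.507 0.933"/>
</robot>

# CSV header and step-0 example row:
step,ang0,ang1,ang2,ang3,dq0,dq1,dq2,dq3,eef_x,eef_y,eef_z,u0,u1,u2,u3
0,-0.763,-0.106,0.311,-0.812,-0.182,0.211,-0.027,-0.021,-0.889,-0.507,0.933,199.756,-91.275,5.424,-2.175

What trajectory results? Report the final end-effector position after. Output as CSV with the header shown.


step,ang0,ang1,ang2,ang3,dq0,dq1,dq2,dq3,eef_x,eef_y,eef_z,u0,u1,u2,u3
1,-0.756,-0.113,0.308,-0.854,1.179,-1.093,-0.372,-5.500,-0.885,-0.501,0.926,163.125,-72.288,4.943,0.125
2,-0.730,-0.135,0.300,-0.962,2.298,-1.844,-0.696,-8.793,-0.865,-0.483,0.916,123.538,-50.858,4.692,0.752
3,-0.688,-0.165,0.288,-1.106,3.192,-2.067,-0.935,-10.307,-0.830,-0.455,0.905,87.842,-32.000,4.404,0.612
4,-0.635,-0.195,0.273,-1.264,3.900,-1.905,-1.110,-10.655,-0.783,-0.420,0.896,58.784,-17.403,4.003,0.293
5,-0.573,-0.221,0.256,-1.422,4.456,-1.508,-1.214,-10.347,-0.727,-0.378,0.888,36.240,-6.791,3.493,0.070
6,-0.503,-0.239,0.238,-1.572,4.884,-0.984,-1.221,-9.709,-0.665,-0.332,0.882,19.062,0.669,2.901,0.016
7,-0.427,-0.250,0.220,-1.712,5.197,-0.407,-1.101,-8.926,-0.600,-0.282,0.877,6.020,5.778,2.258,0.110
8,-0.348,-0.251,0.206,-1.839,5.401,0.173,-0.832,-8.090,-0.533,-0.230,0.871,-3.905,9.173,1.593,0.303
9,-0.266,-0.245,0.196,-1.954,5.501,0.720,-0.400,-7.244,-0.468,-0.176,0.865,-11.477,11.327,0.925,0.541
10,-0.183,-0.230,0.194,-2.057,5.509,1.225,0.163,-6.399,-0.403,-0.121,0.857,-17.196,12.561,0.285,0.778
11,-0.101,-0.208,0.201,-2.146,5.441,1.680,0.802,-5.554,-0.341,-0.066,0.848,-21.376,13.109,-0.294,0.978
12,-0.021,-0.180,0.218,-2.223,5.310,2.081,1.468,-4.710,-0.280,-0.011,0.838,-24.241,13.107,-0.804,1.118
13,0.058,-0.146,0.245,-2.287,5.133,2.430,2.075,-3.868,-0.223,0.042,0.825,-25.883,12.638,-1.218,1.188
14,0.133,-0.107,0.280,-2.339,4.930,2.730,2.536,-3.041,-0.168,0.094,0.810,-26.359,11.732,-1.517,1.190
15,0.206,-0.065,0.320,-2.379,4.714,2.982,2.793,-2.249,-0.117,0.143,0.793,-25.774,10.386,-1.698,1.138
16,0.275,-0.018,0.362,-2.407,4.498,3.184,2.831,-1.511,-0.068,0.190,0.774,-24.349,8.608,-1.774,1.048
17,0.341,0.031,0.404,-2.425,4.291,3.332,2.679,-0.842,-0.024,0.234,0.753,-22.440,6.448,-1.777,0.934
18,0.403,0.081,0.442,-2.433,4.098,3.420,2.396,-0.250,0.018,0.275,0.731,-20.475,4.021,-1.743,0.808
19,0.464,0.133,0.475,-2.432,3.920,3.446,2.045,0.265,0.056,0.315,0.708,-18.852,1.485,-1.707,0.678
20,0.521,0.184,0.503,-2.425,3.757,3.410,1.678,0.709,0.091,0.352,0.683,-17.853,-0.993,-1.691,0.548
21,0.576,0.235,0.526,-2.412,3.609,3.316,1.328,1.087,0.124,0.387,0.657,-17.605,-3.267,-1.707,0.425
22,0.629,0.283,0.544,-2.393,3.472,3.172,1.012,1.404,0.155,0.420,0.631,-18.099,-5.234,-1.758,0.313
23,0.680,0.329,0.557,-2.370,3.345,2.987,0.738,1.662,0.184,0.451,0.604,-19.229,-6.837,-1.841,0.218
24,0.730,0.373,0.566,-2.343,3.224,2.773,0.506,1.865,0.211,0.481,0.577,-20.837,-8.059,-1.950,0.143
25,0.777,0.412,0.572,-2.314,3.107,2.539,0.311,2.018,0.237,0.508,0.551,-22.754,-8.913,-2.078,0.090
26,0.823,0.449,0.576,-2.283,2.991,2.297,0.149,2.123,0.262,0.534,0.524,-24.819,-9.433,-2.217,0.058
27,0.867,0.481,0.577,-2.251,2.875,2.054,0.016,2.186,0.285,0.558,0.498,-26.902,-9.666,-2.359,0.044
28,0.909,0.510,0.576,-2.218,2.756,1.816,-0.080,2.212,0.308,0.579,0.472,-28.980,-9.661,-2.511,0.046
29,0.949,0.536,0.575,-2.184,2.634,1.590,-0.159,2.207,0.330,0.599,0.448,-30.883,-9.468,-2.653,0.058
30,0.988,0.558,0.572,-2.152,2.510,1.379,-0.225,2.177,0.351,0.617,0.425,-32.549,-9.135,-2.778,0.078
31,1.025,0.577,0.568,-2.119,2.382,1.186,-0.281,2.125,0.371,0.633,0.403,-33.962,-8.703,-2.885,0.102
32,1.059,0.594,0.563,-2.088,2.251,1.012,-0.327,2.058,0.391,0.647,0.382,-35.117,-8.208,-2.974,0.128
33,1.092,0.608,0.558,-2.058,2.119,0.858,-0.365,1.978,0.409,0.660,0.362,-36.021,-7.681,-3.043,0.154
34,1.123,0.620,0.552,-2.029,1.986,0.723,-0.394,1.890,0.427,0.672,0.344,-36.689,-7.148,-3.093,0.179
35,1.152,0.630,0.546,-2.001,1.852,0.606,-0.415,1.797,0.443,0.682,0.328,-37.139,-6.626,-3.125,0.201
36,1.179,0.638,0.540,-1.975,1.720,0.506,-0.430,1.702,0.459,0.691,0.312,-37.391,-6.130,-3.142,0.221
37,1.203,0.645,0.533,-1.950,1.589,0.421,-0.438,1.606,0.474,0.699,0.298,-37.468,-5.671,-3.144,0.238
38,1.226,0.651,0.527,-1.926,1.460,0.350,-0.439,1.511,0.487,0.706,0.286,-37.391,-5.255,-3.134,0.253
39,1.247,0.655,0.520,-1.904,1.335,0.292,-0.436,1.418,0.500,0.712,0.274,-37.181,-4.886,-3.113,0.266
40,1.266,0.659,0.514,-1.884,1.214,0.243,-0.427,1.329,0.512,0.717,0.264,-36.859,-4.564,-3.083,0.277
41,1.284,0.663,0.507,-1.865,1.098,0.204,-0.415,1.244,0.523,0.722,0.255,-36.444,-4.288,-3.046,0.286
42,1.299,0.666,0.501,-1.846,0.987,0.172,-0.399,1.164,0.534,0.727,0.247,-35.952,-4.056,-3.003,0.295
43,1.313,0.668,0.495,-1.830,0.881,0.146,-0.380,1.088,0.543,0.731,0.240,-35.400,-3.864,-2.956,0.303
44,1.326,0.670,0.490,-1.814,0.781,0.126,-0.359,1.017,0.551,0.734,0.233,-34.802,-3.710,-2.906,0.310
45,1.337,0.672,0.485,-1.799,0.687,0.109,-0.336,0.951,0.559,0.738,0.228,-34.171,-3.587,-2.854,0.318
46,1.346,0.673,0.480,-1.785,0.599,0.096,-0.312,0.890,0.566,0.741,0.224,-33.520,-3.494,-2.800,0.325
47,1.355,0.675,0.475,-1.772,0.517,0.086,-0.288,0.833,0.573,0.744,0.220,-32.858,-3.424,-2.746,0.332
48,1.362,0.676,0.471,-1.760,0.441,0.078,-0.264,0.781,0.578,0.746,0.217,-32.194,-3.374,-2.693,0.340
49,1.368,0.677,0.467,-1.749,0.371,0.072,-0.240,0.732,0.583,0.749,0.214,-31.535,-3.342,-2.640,0.347
50,1.373,0.678,0.464,-1.738,0.307,0.066,-0.216,0.688,0.588,0.751,0.212,,,,
# final eef position (m): 0.588 0.751 0.212


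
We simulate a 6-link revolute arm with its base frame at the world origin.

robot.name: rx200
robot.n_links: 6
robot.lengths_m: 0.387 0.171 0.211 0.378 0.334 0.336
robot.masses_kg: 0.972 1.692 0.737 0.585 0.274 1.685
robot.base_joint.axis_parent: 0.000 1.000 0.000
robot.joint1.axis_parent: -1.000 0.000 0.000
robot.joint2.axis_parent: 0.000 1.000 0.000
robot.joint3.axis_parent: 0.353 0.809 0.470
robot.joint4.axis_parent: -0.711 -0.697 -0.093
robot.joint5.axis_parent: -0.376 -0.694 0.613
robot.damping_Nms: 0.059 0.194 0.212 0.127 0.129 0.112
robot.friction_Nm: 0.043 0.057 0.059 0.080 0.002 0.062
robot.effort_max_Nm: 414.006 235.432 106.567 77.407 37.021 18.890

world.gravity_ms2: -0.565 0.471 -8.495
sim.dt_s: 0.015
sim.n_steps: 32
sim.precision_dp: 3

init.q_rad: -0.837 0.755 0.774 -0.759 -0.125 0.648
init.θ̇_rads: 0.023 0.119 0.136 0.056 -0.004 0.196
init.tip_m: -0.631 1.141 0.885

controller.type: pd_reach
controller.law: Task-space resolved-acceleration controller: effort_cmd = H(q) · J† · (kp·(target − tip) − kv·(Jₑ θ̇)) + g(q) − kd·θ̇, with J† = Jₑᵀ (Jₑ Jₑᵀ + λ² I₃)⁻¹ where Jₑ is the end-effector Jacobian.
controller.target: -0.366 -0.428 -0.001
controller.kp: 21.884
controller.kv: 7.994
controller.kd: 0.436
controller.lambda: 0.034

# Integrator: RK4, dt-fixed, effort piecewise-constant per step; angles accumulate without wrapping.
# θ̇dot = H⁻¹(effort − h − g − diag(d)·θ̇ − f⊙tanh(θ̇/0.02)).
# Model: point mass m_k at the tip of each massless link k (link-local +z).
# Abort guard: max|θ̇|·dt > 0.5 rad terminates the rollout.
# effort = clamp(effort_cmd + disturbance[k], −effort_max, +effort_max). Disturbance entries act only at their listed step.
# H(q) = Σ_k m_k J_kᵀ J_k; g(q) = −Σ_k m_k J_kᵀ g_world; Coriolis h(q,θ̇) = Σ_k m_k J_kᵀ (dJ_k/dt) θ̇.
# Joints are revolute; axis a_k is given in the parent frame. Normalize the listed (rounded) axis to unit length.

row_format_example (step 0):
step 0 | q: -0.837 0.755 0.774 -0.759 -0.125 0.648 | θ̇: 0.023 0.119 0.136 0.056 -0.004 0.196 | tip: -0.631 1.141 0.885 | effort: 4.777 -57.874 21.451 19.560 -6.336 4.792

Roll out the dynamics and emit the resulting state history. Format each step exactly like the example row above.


step 1 | q: -0.840 0.748 0.790 -0.767 -0.114 0.664 | θ̇: -0.378 -1.089 1.958 -1.037 1.452 1.856 | tip: -0.627 1.138 0.883 | effort: 7.781 -51.406 19.636 19.213 -6.876 3.317
step 2 | q: -0.848 0.724 0.829 -0.786 -0.081 0.698 | θ̇: -0.661 -2.065 3.217 -1.597 3.028 2.513 | tip: -0.622 1.128 0.878 | effort: 11.958 -44.440 17.879 18.138 -6.781 2.688
step 3 | q: -0.859 0.688 0.883 -0.811 -0.024 0.737 | θ̇: -0.817 -2.796 3.983 -1.700 4.536 2.526 | tip: -0.617 1.113 0.870 | effort: 16.087 -37.370 16.176 16.608 -6.309 2.470
step 4 | q: -0.871 0.642 0.946 -0.835 0.053 0.773 | θ̇: -0.867 -3.299 4.404 -1.537 5.781 2.169 | tip: -0.612 1.092 0.860 | effort: 19.748 -30.567 14.607 14.930 -5.662 2.389
step 5 | q: -0.884 0.590 1.013 -0.856 0.147 0.802 | θ̇: -0.847 -3.609 4.625 -1.278 6.647 1.681 | tip: -0.607 1.067 0.847 | effort: 22.913 -24.337 13.244 13.359 -5.010 2.277
step 6 | q: -0.896 0.535 1.083 -0.872 0.251 0.825 | θ̇: -0.782 -3.766 4.745 -1.005 7.142 1.235 | tip: -0.601 1.038 0.833 | effort: 25.652 -18.870 12.105 12.038 -4.488 2.055
step 7 | q: -0.907 0.479 1.155 -0.885 0.360 0.841 | θ̇: -0.689 -3.805 4.807 -0.729 7.365 0.899 | tip: -0.597 1.005 0.818 | effort: 28.005 -14.233 11.148 11.000 -4.191 1.721
step 8 | q: -0.917 0.422 1.227 -0.893 0.471 0.853 | θ̇: -0.578 -3.757 4.822 -0.431 7.434 0.667 | tip: -0.593 0.970 0.802 | effort: 29.966 -10.404 10.301 10.214 -4.150 1.316
step 9 | q: -0.925 0.367 1.298 -0.896 0.583 0.862 | θ̇: -0.450 -3.637 4.784 -0.105 7.425 0.518 | tip: -0.589 0.932 0.785 | effort: 31.498 -7.310 9.491 9.618 -4.347 0.881
step 10 | q: -0.930 0.313 1.369 -0.896 0.693 0.869 | θ̇: -0.307 -3.476 4.719 0.171 7.325 0.453 | tip: -0.587 0.893 0.767 | effort: 32.580 -4.855 8.658 9.189 -4.712 0.440
step 11 | q: -0.934 0.263 1.439 -0.891 0.803 0.876 | θ̇: -0.152 -3.266 4.589 0.452 7.209 0.450 | tip: -0.585 0.853 0.748 | effort: 33.132 -2.984 7.754 8.840 -5.220 0.023
step 12 | q: -0.935 0.216 1.506 -0.882 0.910 0.883 | θ̇: 0.013 -3.012 4.397 0.706 7.070 0.516 | tip: -0.583 0.811 0.729 | effort: 33.102 -1.629 6.754 8.528 -5.808 -0.360
step 13 | q: -0.933 0.173 1.570 -0.869 1.014 0.892 | θ̇: 0.181 -2.733 4.164 0.888 6.895 0.644 | tip: -0.582 0.769 0.709 | effort: 32.489 -0.728 5.656 8.235 -6.420 -0.699
step 14 | q: -0.929 0.134 1.631 -0.855 1.116 0.903 | θ̇: 0.346 -2.448 3.911 0.972 6.689 0.801 | tip: -0.581 0.727 0.689 | effort: 31.344 -0.216 4.483 7.956 -7.018 -0.975
step 15 | q: -0.923 0.100 1.687 -0.841 1.215 0.916 | θ̇: 0.503 -2.174 3.657 0.955 6.464 0.948 | tip: -0.579 0.684 0.669 | effort: 29.777 -0.019 3.275 7.690 -7.580 -1.174
step 16 | q: -0.914 0.069 1.740 -0.827 1.310 0.931 | θ̇: 0.646 -1.924 3.418 0.848 6.234 1.054 | tip: -0.577 0.642 0.649 | effort: 27.929 -0.055 2.084 7.443 -8.091 -1.290
step 17 | q: -0.904 0.042 1.790 -0.815 1.402 0.948 | θ̇: 0.769 -1.701 3.200 0.672 6.006 1.104 | tip: -0.575 0.599 0.629 | effort: 25.941 -0.244 0.959 7.219 -8.545 -1.327
step 18 | q: -0.891 0.018 1.836 -0.807 1.490 0.965 | θ̇: 0.872 -1.507 3.005 0.450 5.784 1.097 | tip: -0.572 0.557 0.609 | effort: 23.930 -0.514 -0.061 7.020 -8.943 -1.295
step 19 | q: -0.878 -0.003 1.880 -0.802 1.575 0.981 | θ̇: 0.951 -1.340 2.834 0.201 5.568 1.039 | tip: -0.568 0.515 0.589 | effort: 21.978 -0.813 -0.954 6.844 -9.285 -1.210
step 20 | q: -0.863 -0.022 1.921 -0.801 1.657 0.996 | θ̇: 1.006 -1.195 2.679 -0.050 5.361 0.937 | tip: -0.563 0.473 0.569 | effort: 20.126 -1.103 -1.712 6.683 -9.575 -1.081
step 21 | q: -0.848 -0.039 1.960 -0.803 1.736 1.009 | θ̇: 1.035 -1.064 2.527 -0.266 5.178 0.787 | tip: -0.557 0.433 0.549 | effort: 18.360 -1.367 -2.339 6.512 -9.824 -0.918
step 22 | q: -0.832 -0.054 1.997 -0.809 1.812 1.020 | θ̇: 1.041 -0.953 2.396 -0.483 4.983 0.640 | tip: -0.550 0.393 0.530 | effort: 16.761 -1.571 -2.830 6.358 -10.019 -0.749
step 23 | q: -0.817 -0.067 2.032 -0.818 1.885 1.029 | θ̇: 1.027 -0.862 2.282 -0.688 4.786 0.488 | tip: -0.543 0.354 0.510 | effort: 15.323 -1.713 -3.200 6.217 -10.167 -0.573
step 24 | q: -0.801 -0.080 2.066 -0.829 1.956 1.035 | θ̇: 0.993 -0.791 2.182 -0.873 4.590 0.333 | tip: -0.535 0.317 0.491 | effort: 14.035 -1.794 -3.464 6.081 -10.270 -0.394
step 25 | q: -0.787 -0.091 2.098 -0.844 2.023 1.040 | θ̇: 0.941 -0.737 2.094 -1.032 4.395 0.182 | tip: -0.526 0.280 0.473 | effort: 12.884 -1.816 -3.638 5.945 -10.331 -0.217
step 26 | q: -0.773 -0.102 2.128 -0.860 2.087 1.041 | θ̇: 0.872 -0.701 2.019 -1.163 4.204 0.040 | tip: -0.517 0.244 0.455 | effort: 11.858 -1.784 -3.735 5.804 -10.351 -0.045
step 27 | q: -0.761 -0.112 2.158 -0.879 2.149 1.041 | θ̇: 0.789 -0.671 1.955 -1.274 4.006 -0.052 | tip: -0.507 0.210 0.437 | effort: 10.920 -1.698 -3.775 5.650 -10.329 0.095
step 28 | q: -0.750 -0.122 2.187 -0.899 2.207 1.040 | θ̇: 0.691 -0.649 1.901 -1.360 3.809 -0.109 | tip: -0.496 0.177 0.420 | effort: 10.071 -1.568 -3.766 5.484 -10.268 0.216
step 29 | q: -0.740 -0.132 2.215 -0.919 2.263 1.038 | θ̇: 0.582 -0.647 1.857 -1.402 3.629 -0.177 | tip: -0.486 0.145 0.403 | effort: 9.345 -1.404 -3.713 5.308 -10.174 0.344
step 30 | q: -0.732 -0.141 2.243 -0.940 2.316 1.036 | θ̇: 0.462 -0.660 1.822 -1.405 3.462 -0.235 | tip: -0.475 0.115 0.387 | effort: 8.730 -1.206 -3.628 5.121 -10.047 0.468
step 31 | q: -0.726 -0.151 2.270 -0.961 2.367 1.032 | θ̇: 0.335 -0.685 1.796 -1.371 3.304 -0.273 | tip: -0.464 0.086 0.372 | effort: 8.218 -0.977 -3.517 4.920 -9.891 0.582
step 32 | q: -0.722 -0.162 2.297 -0.982 2.415 1.028 | θ̇: 0.200 -0.718 1.778 -1.303 3.156 -0.286 | tip: -0.453 0.059 0.357


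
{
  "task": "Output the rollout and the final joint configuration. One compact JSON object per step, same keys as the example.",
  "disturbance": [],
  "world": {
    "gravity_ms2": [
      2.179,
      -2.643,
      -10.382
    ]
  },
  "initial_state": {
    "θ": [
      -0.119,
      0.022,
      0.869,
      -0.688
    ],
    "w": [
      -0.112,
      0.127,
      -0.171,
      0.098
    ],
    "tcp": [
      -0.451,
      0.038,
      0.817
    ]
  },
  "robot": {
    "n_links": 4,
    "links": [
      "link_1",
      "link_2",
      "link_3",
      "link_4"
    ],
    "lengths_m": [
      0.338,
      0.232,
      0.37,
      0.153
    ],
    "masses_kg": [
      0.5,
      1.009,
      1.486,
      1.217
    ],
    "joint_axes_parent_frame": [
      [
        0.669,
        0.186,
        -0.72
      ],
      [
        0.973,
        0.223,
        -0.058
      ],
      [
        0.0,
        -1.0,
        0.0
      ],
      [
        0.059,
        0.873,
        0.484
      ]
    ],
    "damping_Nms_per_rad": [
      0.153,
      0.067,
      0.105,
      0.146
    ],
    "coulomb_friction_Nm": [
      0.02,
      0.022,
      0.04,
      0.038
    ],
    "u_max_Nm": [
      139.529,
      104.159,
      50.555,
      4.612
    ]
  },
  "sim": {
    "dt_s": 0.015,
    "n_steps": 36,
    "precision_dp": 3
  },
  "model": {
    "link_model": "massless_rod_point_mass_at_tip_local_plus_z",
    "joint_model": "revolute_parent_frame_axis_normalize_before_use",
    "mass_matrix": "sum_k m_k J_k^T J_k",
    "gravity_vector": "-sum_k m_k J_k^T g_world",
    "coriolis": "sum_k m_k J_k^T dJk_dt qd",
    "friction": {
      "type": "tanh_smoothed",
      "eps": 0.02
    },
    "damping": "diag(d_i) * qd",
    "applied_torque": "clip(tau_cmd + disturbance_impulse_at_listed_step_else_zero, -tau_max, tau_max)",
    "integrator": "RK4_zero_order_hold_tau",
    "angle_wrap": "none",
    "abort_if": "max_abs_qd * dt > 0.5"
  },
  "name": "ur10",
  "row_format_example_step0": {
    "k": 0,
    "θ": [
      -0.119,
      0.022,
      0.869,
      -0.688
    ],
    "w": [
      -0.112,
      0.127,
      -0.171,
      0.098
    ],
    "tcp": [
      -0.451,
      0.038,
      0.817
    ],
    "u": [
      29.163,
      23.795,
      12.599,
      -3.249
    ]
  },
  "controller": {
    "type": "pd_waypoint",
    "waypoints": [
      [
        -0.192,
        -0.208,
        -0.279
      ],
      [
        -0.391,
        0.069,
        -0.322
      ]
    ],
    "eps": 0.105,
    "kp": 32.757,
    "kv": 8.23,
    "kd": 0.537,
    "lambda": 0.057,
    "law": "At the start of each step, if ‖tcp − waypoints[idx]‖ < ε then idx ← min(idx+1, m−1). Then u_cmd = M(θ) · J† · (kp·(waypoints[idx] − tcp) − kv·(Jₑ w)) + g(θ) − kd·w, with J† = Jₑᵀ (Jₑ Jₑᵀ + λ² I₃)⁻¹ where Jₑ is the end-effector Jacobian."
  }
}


{"k":1,"\u03b8":[-0.107,0.02,0.873,-0.702],"w":[1.758,-0.419,0.656,-1.857],"tcp":[-0.45,0.037,0.815],"u":[25.13,21.554,9.532,-1.683]}
{"k":2,"\u03b8":[-0.068,0.01,0.889,-0.732],"w":[3.314,-0.81,1.546,-2.203],"tcp":[-0.449,0.033,0.807],"u":[21.022,18.842,7.516,-1.173]}
{"k":3,"\u03b8":[-0.01,-0.002,0.918,-0.767],"w":[4.441,-0.861,2.338,-2.375],"tcp":[-0.447,0.028,0.794],"u":[16.767,15.619,6.018,-0.815]}
{"k":4,"\u03b8":[0.062,-0.014,0.958,-0.803],"w":[5.19,-0.59,3.019,-2.475],"tcp":[-0.444,0.02,0.777],"u":[12.622,12.184,4.855,-0.525]}
{"k":5,"\u03b8":[0.143,-0.019,1.008,-0.84],"w":[5.619,-0.031,3.578,-2.539],"tcp":[-0.441,0.01,0.757],"u":[8.872,8.848,3.933,-0.274]}
{"k":6,"\u03b8":[0.229,-0.013,1.065,-0.878],"w":[5.796,0.777,4.016,-2.568],"tcp":[-0.437,-0.001,0.734],"u":[5.722,5.839,3.219,-0.058]}
{"k":7,"\u03b8":[0.316,0.006,1.128,-0.917],"w":[5.767,1.818,4.337,-2.569],"tcp":[-0.432,-0.013,0.71],"u":[3.268,3.254,2.72,0.126]}
{"k":8,"\u03b8":[0.401,0.042,1.195,-0.955],"w":[5.579,3.08,4.552,-2.53],"tcp":[-0.427,-0.026,0.684],"u":[1.54,1.122,2.479,0.269]}
{"k":9,"\u03b8":[0.483,0.099,1.264,-0.992],"w":[5.277,4.549,4.67,-2.431],"tcp":[-0.421,-0.039,0.657],"u":[0.538,-0.557,2.555,0.363]}
{"k":10,"\u03b8":[0.56,0.179,1.334,-1.027],"w":[4.932,6.186,4.698,-2.252],"tcp":[-0.415,-0.051,0.631],"u":[0.249,-1.764,3.014,0.401]}
{"k":11,"\u03b8":[0.632,0.284,1.404,-1.058],"w":[4.665,7.886,4.632,-1.974],"tcp":[-0.408,-0.063,0.605],"u":[0.646,-2.419,3.903,0.381]}
{"k":12,"\u03b8":[0.701,0.414,1.473,-1.085],"w":[4.657,9.456,4.456,-1.621],"tcp":[-0.401,-0.074,0.582],"u":[1.623,-2.406,5.207,0.33]}
{"k":13,"\u03b8":[0.774,0.566,1.537,-1.106],"w":[5.104,10.652,4.152,-1.304],"tcp":[-0.393,-0.085,0.561],"u":[2.861,-1.71,6.789,0.318]}
{"k":14,"\u03b8":[0.857,0.731,1.597,-1.125],"w":[6.095,11.305,3.733,-1.199],"tcp":[-0.384,-0.097,0.544],"u":[3.762,-0.607,8.375,0.44]}
{"k":15,"\u03b8":[0.959,0.903,1.649,-1.143],"w":[7.554,11.407,3.252,-1.43],"tcp":[-0.376,-0.111,0.53],"u":[3.705,0.379,9.624,0.758]}
{"k":16,"\u03b8":[1.085,1.072,1.695,-1.168],"w":[9.316,11.018,2.78,-1.991],"tcp":[-0.368,-0.128,0.517],"u":[2.471,0.793,10.276,1.264]}
{"k":17,"\u03b8":[1.239,1.232,1.733,-1.203],"w":[11.214,10.156,2.373,-2.784],"tcp":[-0.363,-0.149,0.503],"u":[0.314,0.489,10.279,1.9]}
{"k":18,"\u03b8":[1.421,1.374,1.767,-1.251],"w":[13.078,8.797,2.069,-3.647],"tcp":[-0.361,-0.171,0.486],"u":[-2.311,-0.341,9.828,2.578]}
{"k":19,"\u03b8":[1.629,1.493,1.796,-1.311],"w":[14.705,6.985,1.901,-4.358],"tcp":[-0.364,-0.193,0.465],"u":[-4.961,-1.324,9.19,3.169]}
{"k":20,"\u03b8":[1.859,1.583,1.824,-1.379],"w":[15.883,4.888,1.892,-4.671],"tcp":[-0.373,-0.212,0.438],"u":[-7.25,-2.151,8.452,3.533]}
{"k":21,"\u03b8":[2.102,1.64,1.854,-1.448],"w":[16.471,2.745,2.031,-4.422],"tcp":[-0.386,-0.225,0.409],"u":[-8.898,-2.708,7.456,3.573]}
{"k":22,"\u03b8":[2.35,1.666,1.886,-1.509],"w":[16.451,0.754,2.266,-3.628],"tcp":[-0.401,-0.231,0.379],"u":[-9.795,-3.031,5.966,3.292]}
{"k":23,"\u03b8":[2.593,1.663,1.921,-1.556],"w":[15.904,-0.984,2.521,-2.483],"tcp":[-0.416,-0.231,0.349],"u":[-9.971,-3.173,3.873,2.787]}
{"k":24,"\u03b8":[2.825,1.637,1.961,-1.585],"w":[14.956,-2.468,2.725,-1.289],"tcp":[-0.429,-0.227,0.322],"u":[-9.569,-3.102,1.302,2.22]}
{"k":25,"\u03b8":[3.04,1.59,2.002,-1.598],"w":[13.734,-3.686,2.847,-0.3],"tcp":[-0.439,-0.221,0.295],"u":[-8.831,-2.734,-1.431,1.726]}
{"k":26,"\u03b8":[3.236,1.528,2.045,-1.597],"w":[12.339,-4.567,2.902,0.336],"tcp":[-0.446,-0.213,0.269],"u":[-8.069,-2.083,-3.968,1.394]}
{"k":27,"\u03b8":[3.41,1.455,2.089,-1.59],"w":[10.839,-4.98,2.941,0.699],"tcp":[-0.45,-0.204,0.243],"u":[-7.451,-1.348,-6.084,1.185]}
{"k":28,"\u03b8":[3.561,1.381,2.133,-1.578],"w":[9.266,-4.853,3.01,0.896],"tcp":[-0.45,-0.194,0.217],"u":[-6.952,-0.805,-7.764,1.047]}
{"k":29,"\u03b8":[3.688,1.312,2.179,-1.564],"w":[7.666,-4.27,3.119,0.976],"tcp":[-0.448,-0.184,0.191],"u":[-6.458,-0.595,-9.116,0.958]}
{"k":30,"\u03b8":[3.791,1.254,2.227,-1.549],"w":[6.113,-3.44,3.249,0.98],"tcp":[-0.444,-0.172,0.166],"u":[-5.883,-0.653,-10.246,0.898]}
{"k":31,"\u03b8":[3.872,1.209,2.277,-1.535],"w":[4.69,-2.592,3.366,0.934],"tcp":[-0.439,-0.161,0.142],"u":[-5.22,-0.821,-11.206,0.85]}
{"k":32,"\u03b8":[3.933,1.175,2.328,-1.521],"w":[3.447,-1.874,3.447,0.861],"tcp":[-0.432,-0.15,0.118],"u":[-4.497,-0.969,-12.01,0.802]}
{"k":33,"\u03b8":[3.976,1.151,2.38,-1.509],"w":[2.396,-1.336,3.483,0.777],"tcp":[-0.425,-0.14,0.095],"u":[-3.746,-1.033,-12.655,0.746]}
{"k":34,"\u03b8":[4.006,1.134,2.432,-1.498],"w":[1.521,-0.965,3.478,0.695],"tcp":[-0.417,-0.13,0.073],"u":[-2.99,-1.003,-13.144,0.676]}
{"k":35,"\u03b8":[4.023,1.121,2.484,-1.488],"w":[0.798,-0.726,3.439,0.626],"tcp":[-0.409,-0.122,0.052],"u":[-2.243,-0.895,-13.487,0.591]}
{"k":36,"\u03b8":[4.031,1.111,2.535,-1.479],"w":[0.202,-0.582,3.375,0.571],"tcp":[-0.401,-0.114,0.032]}
{"summary": "final \u03b8 (rad): 4.031 1.111 2.535 -1.479"}


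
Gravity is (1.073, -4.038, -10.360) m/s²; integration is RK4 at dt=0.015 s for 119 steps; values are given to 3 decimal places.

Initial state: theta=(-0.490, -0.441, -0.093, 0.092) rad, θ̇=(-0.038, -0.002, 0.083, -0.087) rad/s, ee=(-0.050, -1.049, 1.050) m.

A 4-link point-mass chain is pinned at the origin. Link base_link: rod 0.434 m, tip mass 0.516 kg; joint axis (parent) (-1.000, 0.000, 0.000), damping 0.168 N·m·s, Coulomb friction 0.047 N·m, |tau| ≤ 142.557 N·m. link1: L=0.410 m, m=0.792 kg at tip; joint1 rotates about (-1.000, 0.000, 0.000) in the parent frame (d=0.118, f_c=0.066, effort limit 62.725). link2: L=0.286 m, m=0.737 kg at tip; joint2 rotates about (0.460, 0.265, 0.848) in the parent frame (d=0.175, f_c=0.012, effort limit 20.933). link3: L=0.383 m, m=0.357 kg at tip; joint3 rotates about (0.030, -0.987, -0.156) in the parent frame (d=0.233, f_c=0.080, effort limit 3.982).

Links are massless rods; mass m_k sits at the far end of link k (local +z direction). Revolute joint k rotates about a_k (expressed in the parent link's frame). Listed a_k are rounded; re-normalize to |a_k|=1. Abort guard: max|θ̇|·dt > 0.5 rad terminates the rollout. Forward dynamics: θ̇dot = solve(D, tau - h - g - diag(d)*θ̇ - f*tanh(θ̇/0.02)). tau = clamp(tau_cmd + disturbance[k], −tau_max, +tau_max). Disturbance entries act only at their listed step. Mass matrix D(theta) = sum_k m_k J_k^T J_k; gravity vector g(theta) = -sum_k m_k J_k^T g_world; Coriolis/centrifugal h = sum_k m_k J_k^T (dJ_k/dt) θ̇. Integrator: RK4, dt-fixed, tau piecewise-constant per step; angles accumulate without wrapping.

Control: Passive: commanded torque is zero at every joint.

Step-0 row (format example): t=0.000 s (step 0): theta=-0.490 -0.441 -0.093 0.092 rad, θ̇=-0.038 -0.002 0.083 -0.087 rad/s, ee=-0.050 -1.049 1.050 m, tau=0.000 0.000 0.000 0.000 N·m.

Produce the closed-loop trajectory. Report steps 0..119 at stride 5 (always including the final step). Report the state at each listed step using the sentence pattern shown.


t=0.075 s (step 5): theta=-0.517 -0.454 -0.128 0.073 rad, θ̇=-0.717 -0.238 -0.823 -0.310 rad/s, ee=-0.048 -1.078 1.020 m, tau=0.000 0.000 0.000 0.000 N·m.
t=0.150 s (step 10): theta=-0.604 -0.463 -0.199 0.053 rad, θ̇=-1.657 0.086 -1.005 -0.210 rad/s, ee=-0.050 -1.155 0.934 m, tau=0.000 0.000 0.000 0.000 N·m.
t=0.225 s (step 15): theta=-0.775 -0.423 -0.266 0.044 rad, θ̇=-2.987 1.168 -0.650 -0.040 rad/s, ee=-0.054 -1.268 0.784 m, tau=0.000 0.000 0.000 0.000 N·m.
t=0.300 s (step 20): theta=-1.067 -0.257 -0.278 0.043 rad, θ̇=-4.879 3.403 0.399 -0.014 rad/s, ee=-0.054 -1.395 0.561 m, tau=0.000 0.000 0.000 0.000 N·m.
t=0.375 s (step 25): theta=-1.491 0.054 -0.237 0.032 rad, θ̇=-6.009 4.029 0.052 -0.448 rad/s, ee=-0.046 -1.485 0.255 m, tau=0.000 0.000 0.000 0.000 N·m.
t=0.450 s (step 30): theta=-1.906 0.230 -0.319 -0.025 rad, θ̇=-4.825 0.344 -1.960 -0.826 rad/s, ee=-0.033 -1.485 -0.154 m, tau=0.000 0.000 0.000 0.000 N·m.
t=0.525 s (step 35): theta=-2.204 0.121 -0.418 -0.057 rad, θ̇=-3.192 -2.905 0.051 0.006 rad/s, ee=-0.029 -1.342 -0.665 m, tau=0.000 0.000 0.000 0.000 N·m.
t=0.600 s (step 40): theta=-2.438 -0.093 -0.245 -0.032 rad, θ̇=-3.539 -1.950 4.278 0.692 rad/s, ee=-0.023 -0.960 -1.166 m, tau=0.000 0.000 0.000 0.000 N·m.
t=0.675 s (step 45): theta=-2.772 -0.133 0.074 0.022 rad, θ̇=-5.302 0.677 3.444 0.430 rad/s, ee=0.006 -0.387 -1.459 m, tau=0.000 0.000 0.000 0.000 N·m.
t=0.750 s (step 50): theta=-3.197 -0.044 0.235 0.014 rad, θ̇=-5.689 1.225 0.867 -0.566 rad/s, ee=0.043 0.199 -1.495 m, tau=0.000 0.000 0.000 0.000 N·m.
t=0.825 s (step 55): theta=-3.583 -0.003 0.226 -0.042 rad, θ̇=-4.512 -0.169 -0.709 -0.649 rad/s, ee=0.062 0.703 -1.335 m, tau=0.000 0.000 0.000 0.000 N·m.
t=0.900 s (step 60): theta=-3.874 -0.052 0.179 -0.057 rad, θ̇=-3.282 -1.043 -0.467 0.170 rad/s, ee=0.057 1.084 -1.049 m, tau=0.000 0.000 0.000 0.000 N·m.
t=0.975 s (step 65): theta=-4.083 -0.143 0.166 -0.028 rad, θ̇=-2.298 -1.329 0.124 0.539 rad/s, ee=0.043 1.324 -0.717 m, tau=0.000 0.000 0.000 0.000 N·m.
t=1.050 s (step 70): theta=-4.219 -0.251 0.192 0.013 rad, θ̇=-1.337 -1.590 0.520 0.508 rad/s, ee=0.034 1.440 -0.408 m, tau=0.000 0.000 0.000 0.000 N·m.
t=1.125 s (step 75): theta=-4.280 -0.389 0.240 0.045 rad, θ̇=-0.249 -2.121 0.762 0.340 rad/s, ee=0.033 1.470 -0.156 m, tau=0.000 0.000 0.000 0.000 N·m.
t=1.200 s (step 80): theta=-4.256 -0.572 0.307 0.066 rad, θ̇=0.887 -2.756 1.015 0.239 rad/s, ee=0.042 1.443 0.024 m, tau=0.000 0.000 0.000 0.000 N·m.
t=1.275 s (step 85): theta=-4.147 -0.800 0.394 0.084 rad, θ̇=1.998 -3.277 1.347 0.284 rad/s, ee=0.058 1.375 0.130 m, tau=0.000 0.000 0.000 0.000 N·m.
t=1.350 s (step 90): theta=-3.958 -1.055 0.512 0.114 rad, θ̇=3.053 -3.468 1.810 0.556 rad/s, ee=0.081 1.280 0.158 m, tau=0.000 0.000 0.000 0.000 N·m.
t=1.425 s (step 95): theta=-3.691 -1.307 0.669 0.176 rad, θ̇=4.044 -3.128 2.398 1.138 rad/s, ee=0.110 1.168 0.108 m, tau=0.000 0.000 0.000 0.000 N·m.
t=1.500 s (step 100): theta=-3.358 -1.503 0.871 0.292 rad, θ̇=4.743 -1.919 2.947 1.993 rad/s, ee=0.145 1.049 -0.025 m, tau=0.000 0.000 0.000 0.000 N·m.
t=1.575 s (step 105): theta=-3.005 -1.562 1.098 0.465 rad, θ̇=4.395 0.578 2.943 2.435 rad/s, ee=0.184 0.925 -0.251 m, tau=0.000 0.000 0.000 0.000 N·m.
t=1.650 s (step 110): theta=-2.747 -1.381 1.285 0.619 rad, θ̇=2.160 4.496 1.858 1.433 rad/s, ee=0.222 0.772 -0.586 m, tau=0.000 0.000 0.000 0.000 N·m.
t=1.725 s (step 115): theta=-2.733 -0.836 1.350 0.663 rad, θ̇=-2.214 10.661 -0.312 -0.199 rad/s, ee=0.238 0.526 -1.028 m, tau=0.000 0.000 0.000 0.000 N·m.
t=1.785 s (step 119): theta=-3.027 0.041 1.191 0.561 rad, θ̇=-6.693 16.639 -7.369 -5.824 rad/s, ee=0.197 0.151 -1.389 m.
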